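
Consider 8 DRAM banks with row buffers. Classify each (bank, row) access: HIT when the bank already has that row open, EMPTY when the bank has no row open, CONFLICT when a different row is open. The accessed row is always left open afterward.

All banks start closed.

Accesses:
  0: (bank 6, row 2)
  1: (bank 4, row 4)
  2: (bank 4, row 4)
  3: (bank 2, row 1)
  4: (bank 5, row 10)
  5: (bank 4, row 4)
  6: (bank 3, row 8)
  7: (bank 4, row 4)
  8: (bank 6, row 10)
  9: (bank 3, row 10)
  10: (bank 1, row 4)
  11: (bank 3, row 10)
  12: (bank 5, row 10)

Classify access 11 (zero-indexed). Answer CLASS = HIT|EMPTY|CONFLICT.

CLASS = HIT

0: bank 6 row 2 — prev None → EMPTY
1: bank 4 row 4 — prev None → EMPTY
2: bank 4 row 4 — prev 4 → HIT
3: bank 2 row 1 — prev None → EMPTY
4: bank 5 row 10 — prev None → EMPTY
5: bank 4 row 4 — prev 4 → HIT
6: bank 3 row 8 — prev None → EMPTY
7: bank 4 row 4 — prev 4 → HIT
8: bank 6 row 10 — prev 2 → CONFLICT
9: bank 3 row 10 — prev 8 → CONFLICT
10: bank 1 row 4 — prev None → EMPTY
11: bank 3 row 10 — prev 10 → HIT
12: bank 5 row 10 — prev 10 → HIT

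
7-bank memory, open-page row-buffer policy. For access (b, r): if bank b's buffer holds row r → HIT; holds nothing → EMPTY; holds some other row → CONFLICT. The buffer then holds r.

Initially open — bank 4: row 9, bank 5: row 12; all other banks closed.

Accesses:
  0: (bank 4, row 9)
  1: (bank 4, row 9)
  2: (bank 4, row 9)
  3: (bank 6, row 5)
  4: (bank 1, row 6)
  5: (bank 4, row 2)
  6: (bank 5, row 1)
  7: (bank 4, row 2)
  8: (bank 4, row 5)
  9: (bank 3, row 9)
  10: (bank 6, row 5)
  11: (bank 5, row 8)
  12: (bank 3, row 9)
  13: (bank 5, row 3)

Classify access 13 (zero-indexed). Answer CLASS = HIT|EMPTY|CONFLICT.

  [0] b4 r9: had r9 ⇒ H
  [1] b4 r9: had r9 ⇒ H
  [2] b4 r9: had r9 ⇒ H
  [3] b6 r5: no row ⇒ E
  [4] b1 r6: no row ⇒ E
  [5] b4 r2: had r9 ⇒ C
  [6] b5 r1: had r12 ⇒ C
  [7] b4 r2: had r2 ⇒ H
  [8] b4 r5: had r2 ⇒ C
  [9] b3 r9: no row ⇒ E
  [10] b6 r5: had r5 ⇒ H
  [11] b5 r8: had r1 ⇒ C
  [12] b3 r9: had r9 ⇒ H
  [13] b5 r3: had r8 ⇒ C

CLASS = CONFLICT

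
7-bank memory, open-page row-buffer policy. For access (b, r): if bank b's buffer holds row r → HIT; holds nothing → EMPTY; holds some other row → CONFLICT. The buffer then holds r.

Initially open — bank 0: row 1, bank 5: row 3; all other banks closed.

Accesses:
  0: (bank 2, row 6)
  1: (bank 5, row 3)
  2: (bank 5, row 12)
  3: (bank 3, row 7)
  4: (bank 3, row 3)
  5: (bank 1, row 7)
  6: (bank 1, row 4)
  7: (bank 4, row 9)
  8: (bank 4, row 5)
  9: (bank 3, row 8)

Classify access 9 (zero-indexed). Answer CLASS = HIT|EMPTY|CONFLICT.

CLASS = CONFLICT

step 0: bank2 None->6 [EMPTY]
step 1: bank5 3->3 [HIT]
step 2: bank5 3->12 [CONFLICT]
step 3: bank3 None->7 [EMPTY]
step 4: bank3 7->3 [CONFLICT]
step 5: bank1 None->7 [EMPTY]
step 6: bank1 7->4 [CONFLICT]
step 7: bank4 None->9 [EMPTY]
step 8: bank4 9->5 [CONFLICT]
step 9: bank3 3->8 [CONFLICT]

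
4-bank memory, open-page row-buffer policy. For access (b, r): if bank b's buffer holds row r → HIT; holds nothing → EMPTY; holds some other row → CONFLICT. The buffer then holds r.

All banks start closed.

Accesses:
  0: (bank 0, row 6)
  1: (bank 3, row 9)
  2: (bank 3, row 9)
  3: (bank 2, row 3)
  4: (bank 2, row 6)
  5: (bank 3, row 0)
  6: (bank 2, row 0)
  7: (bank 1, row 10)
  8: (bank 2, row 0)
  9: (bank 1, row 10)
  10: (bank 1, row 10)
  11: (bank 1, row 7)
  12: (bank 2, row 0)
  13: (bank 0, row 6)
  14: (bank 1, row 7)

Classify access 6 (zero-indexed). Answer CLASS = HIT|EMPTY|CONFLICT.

CLASS = CONFLICT

0: bank 0 row 6 — prev None → EMPTY
1: bank 3 row 9 — prev None → EMPTY
2: bank 3 row 9 — prev 9 → HIT
3: bank 2 row 3 — prev None → EMPTY
4: bank 2 row 6 — prev 3 → CONFLICT
5: bank 3 row 0 — prev 9 → CONFLICT
6: bank 2 row 0 — prev 6 → CONFLICT
7: bank 1 row 10 — prev None → EMPTY
8: bank 2 row 0 — prev 0 → HIT
9: bank 1 row 10 — prev 10 → HIT
10: bank 1 row 10 — prev 10 → HIT
11: bank 1 row 7 — prev 10 → CONFLICT
12: bank 2 row 0 — prev 0 → HIT
13: bank 0 row 6 — prev 6 → HIT
14: bank 1 row 7 — prev 7 → HIT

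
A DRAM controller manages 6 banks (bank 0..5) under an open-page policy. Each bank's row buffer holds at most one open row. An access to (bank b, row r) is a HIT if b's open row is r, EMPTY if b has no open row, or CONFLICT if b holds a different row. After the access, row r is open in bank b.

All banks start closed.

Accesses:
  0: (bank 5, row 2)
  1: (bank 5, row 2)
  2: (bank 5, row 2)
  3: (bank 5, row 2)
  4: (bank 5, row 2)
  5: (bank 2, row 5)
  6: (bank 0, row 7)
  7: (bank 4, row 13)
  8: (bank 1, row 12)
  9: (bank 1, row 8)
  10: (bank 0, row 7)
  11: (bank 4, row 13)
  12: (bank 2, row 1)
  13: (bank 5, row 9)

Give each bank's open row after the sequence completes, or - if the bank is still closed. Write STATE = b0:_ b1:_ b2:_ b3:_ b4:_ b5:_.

#0 (5,2) E
#1 (5,2) H  (was 2)
#2 (5,2) H  (was 2)
#3 (5,2) H  (was 2)
#4 (5,2) H  (was 2)
#5 (2,5) E
#6 (0,7) E
#7 (4,13) E
#8 (1,12) E
#9 (1,8) C  (was 12)
#10 (0,7) H  (was 7)
#11 (4,13) H  (was 13)
#12 (2,1) C  (was 5)
#13 (5,9) C  (was 2)

STATE = b0:7 b1:8 b2:1 b3:- b4:13 b5:9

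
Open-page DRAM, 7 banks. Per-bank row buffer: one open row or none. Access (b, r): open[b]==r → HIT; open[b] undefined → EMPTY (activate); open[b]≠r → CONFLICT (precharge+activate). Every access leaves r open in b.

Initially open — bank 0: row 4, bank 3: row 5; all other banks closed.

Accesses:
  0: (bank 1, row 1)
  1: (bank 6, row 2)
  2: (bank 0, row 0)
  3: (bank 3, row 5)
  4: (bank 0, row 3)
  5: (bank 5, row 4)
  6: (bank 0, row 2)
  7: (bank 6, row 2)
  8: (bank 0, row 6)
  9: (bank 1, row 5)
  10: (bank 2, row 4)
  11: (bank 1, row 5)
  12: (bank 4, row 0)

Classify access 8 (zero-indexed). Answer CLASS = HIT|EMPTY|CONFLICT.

step 0: bank1 None->1 [EMPTY]
step 1: bank6 None->2 [EMPTY]
step 2: bank0 4->0 [CONFLICT]
step 3: bank3 5->5 [HIT]
step 4: bank0 0->3 [CONFLICT]
step 5: bank5 None->4 [EMPTY]
step 6: bank0 3->2 [CONFLICT]
step 7: bank6 2->2 [HIT]
step 8: bank0 2->6 [CONFLICT]
step 9: bank1 1->5 [CONFLICT]
step 10: bank2 None->4 [EMPTY]
step 11: bank1 5->5 [HIT]
step 12: bank4 None->0 [EMPTY]

CLASS = CONFLICT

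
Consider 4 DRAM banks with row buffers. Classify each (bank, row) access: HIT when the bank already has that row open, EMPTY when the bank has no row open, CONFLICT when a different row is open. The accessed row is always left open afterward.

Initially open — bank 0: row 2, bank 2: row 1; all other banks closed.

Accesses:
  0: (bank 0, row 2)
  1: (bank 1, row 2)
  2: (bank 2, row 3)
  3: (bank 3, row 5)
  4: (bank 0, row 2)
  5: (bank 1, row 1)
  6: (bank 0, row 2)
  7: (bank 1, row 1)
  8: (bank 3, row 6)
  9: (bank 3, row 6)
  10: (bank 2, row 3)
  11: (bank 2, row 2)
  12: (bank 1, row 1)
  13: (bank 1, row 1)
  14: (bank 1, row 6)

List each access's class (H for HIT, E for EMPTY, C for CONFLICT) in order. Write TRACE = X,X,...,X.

TRACE = H,E,C,E,H,C,H,H,C,H,H,C,H,H,C

step 0: bank0 2->2 [HIT]
step 1: bank1 None->2 [EMPTY]
step 2: bank2 1->3 [CONFLICT]
step 3: bank3 None->5 [EMPTY]
step 4: bank0 2->2 [HIT]
step 5: bank1 2->1 [CONFLICT]
step 6: bank0 2->2 [HIT]
step 7: bank1 1->1 [HIT]
step 8: bank3 5->6 [CONFLICT]
step 9: bank3 6->6 [HIT]
step 10: bank2 3->3 [HIT]
step 11: bank2 3->2 [CONFLICT]
step 12: bank1 1->1 [HIT]
step 13: bank1 1->1 [HIT]
step 14: bank1 1->6 [CONFLICT]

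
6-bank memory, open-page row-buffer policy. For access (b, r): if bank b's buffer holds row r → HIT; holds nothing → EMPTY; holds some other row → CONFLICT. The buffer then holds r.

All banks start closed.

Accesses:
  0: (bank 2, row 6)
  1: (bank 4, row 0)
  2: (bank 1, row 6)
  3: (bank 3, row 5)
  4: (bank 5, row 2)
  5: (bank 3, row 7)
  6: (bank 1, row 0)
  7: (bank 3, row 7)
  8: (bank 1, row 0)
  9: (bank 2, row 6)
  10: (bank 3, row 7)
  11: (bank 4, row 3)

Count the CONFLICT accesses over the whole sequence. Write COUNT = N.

#0 (2,6) E
#1 (4,0) E
#2 (1,6) E
#3 (3,5) E
#4 (5,2) E
#5 (3,7) C  (was 5)
#6 (1,0) C  (was 6)
#7 (3,7) H  (was 7)
#8 (1,0) H  (was 0)
#9 (2,6) H  (was 6)
#10 (3,7) H  (was 7)
#11 (4,3) C  (was 0)

COUNT = 3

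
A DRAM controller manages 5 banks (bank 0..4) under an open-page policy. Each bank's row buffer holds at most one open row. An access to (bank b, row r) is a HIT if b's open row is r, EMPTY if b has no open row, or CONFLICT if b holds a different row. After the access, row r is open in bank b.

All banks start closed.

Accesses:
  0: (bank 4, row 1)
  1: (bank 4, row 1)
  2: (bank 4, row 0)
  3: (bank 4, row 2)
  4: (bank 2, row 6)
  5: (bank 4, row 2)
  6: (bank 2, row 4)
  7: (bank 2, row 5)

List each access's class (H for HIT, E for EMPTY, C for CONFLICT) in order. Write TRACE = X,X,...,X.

step 0: bank4 None->1 [EMPTY]
step 1: bank4 1->1 [HIT]
step 2: bank4 1->0 [CONFLICT]
step 3: bank4 0->2 [CONFLICT]
step 4: bank2 None->6 [EMPTY]
step 5: bank4 2->2 [HIT]
step 6: bank2 6->4 [CONFLICT]
step 7: bank2 4->5 [CONFLICT]

TRACE = E,H,C,C,E,H,C,C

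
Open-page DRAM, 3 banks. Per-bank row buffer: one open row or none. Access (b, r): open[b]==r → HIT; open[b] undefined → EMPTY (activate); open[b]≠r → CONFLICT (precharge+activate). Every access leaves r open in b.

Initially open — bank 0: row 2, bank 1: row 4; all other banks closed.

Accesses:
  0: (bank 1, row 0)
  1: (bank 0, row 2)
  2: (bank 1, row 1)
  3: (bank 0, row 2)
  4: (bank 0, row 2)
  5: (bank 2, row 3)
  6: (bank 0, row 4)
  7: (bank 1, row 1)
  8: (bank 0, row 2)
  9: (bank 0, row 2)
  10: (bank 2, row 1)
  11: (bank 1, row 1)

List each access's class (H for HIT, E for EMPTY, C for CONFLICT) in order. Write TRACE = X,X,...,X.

  [0] b1 r0: had r4 ⇒ C
  [1] b0 r2: had r2 ⇒ H
  [2] b1 r1: had r0 ⇒ C
  [3] b0 r2: had r2 ⇒ H
  [4] b0 r2: had r2 ⇒ H
  [5] b2 r3: no row ⇒ E
  [6] b0 r4: had r2 ⇒ C
  [7] b1 r1: had r1 ⇒ H
  [8] b0 r2: had r4 ⇒ C
  [9] b0 r2: had r2 ⇒ H
  [10] b2 r1: had r3 ⇒ C
  [11] b1 r1: had r1 ⇒ H

TRACE = C,H,C,H,H,E,C,H,C,H,C,H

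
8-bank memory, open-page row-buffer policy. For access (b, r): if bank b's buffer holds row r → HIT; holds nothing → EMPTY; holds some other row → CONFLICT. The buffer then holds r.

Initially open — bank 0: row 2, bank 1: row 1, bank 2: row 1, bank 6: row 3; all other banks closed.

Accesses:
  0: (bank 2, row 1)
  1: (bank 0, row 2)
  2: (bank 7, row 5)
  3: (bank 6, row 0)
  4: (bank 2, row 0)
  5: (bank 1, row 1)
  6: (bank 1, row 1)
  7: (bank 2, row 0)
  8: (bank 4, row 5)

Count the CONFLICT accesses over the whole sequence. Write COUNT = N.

COUNT = 2

0: bank 2 row 1 — prev 1 → HIT
1: bank 0 row 2 — prev 2 → HIT
2: bank 7 row 5 — prev None → EMPTY
3: bank 6 row 0 — prev 3 → CONFLICT
4: bank 2 row 0 — prev 1 → CONFLICT
5: bank 1 row 1 — prev 1 → HIT
6: bank 1 row 1 — prev 1 → HIT
7: bank 2 row 0 — prev 0 → HIT
8: bank 4 row 5 — prev None → EMPTY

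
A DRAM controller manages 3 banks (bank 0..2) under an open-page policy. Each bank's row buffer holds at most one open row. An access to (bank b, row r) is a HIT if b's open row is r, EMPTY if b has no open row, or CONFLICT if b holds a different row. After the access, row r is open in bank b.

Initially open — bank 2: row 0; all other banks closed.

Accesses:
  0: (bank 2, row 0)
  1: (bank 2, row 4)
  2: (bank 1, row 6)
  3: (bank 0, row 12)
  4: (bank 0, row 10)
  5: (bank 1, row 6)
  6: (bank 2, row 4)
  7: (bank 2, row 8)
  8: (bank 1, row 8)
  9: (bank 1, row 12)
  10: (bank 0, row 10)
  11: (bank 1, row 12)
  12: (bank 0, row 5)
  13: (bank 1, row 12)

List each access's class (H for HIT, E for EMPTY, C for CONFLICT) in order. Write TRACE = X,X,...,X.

TRACE = H,C,E,E,C,H,H,C,C,C,H,H,C,H

0: bank 2 row 0 — prev 0 → HIT
1: bank 2 row 4 — prev 0 → CONFLICT
2: bank 1 row 6 — prev None → EMPTY
3: bank 0 row 12 — prev None → EMPTY
4: bank 0 row 10 — prev 12 → CONFLICT
5: bank 1 row 6 — prev 6 → HIT
6: bank 2 row 4 — prev 4 → HIT
7: bank 2 row 8 — prev 4 → CONFLICT
8: bank 1 row 8 — prev 6 → CONFLICT
9: bank 1 row 12 — prev 8 → CONFLICT
10: bank 0 row 10 — prev 10 → HIT
11: bank 1 row 12 — prev 12 → HIT
12: bank 0 row 5 — prev 10 → CONFLICT
13: bank 1 row 12 — prev 12 → HIT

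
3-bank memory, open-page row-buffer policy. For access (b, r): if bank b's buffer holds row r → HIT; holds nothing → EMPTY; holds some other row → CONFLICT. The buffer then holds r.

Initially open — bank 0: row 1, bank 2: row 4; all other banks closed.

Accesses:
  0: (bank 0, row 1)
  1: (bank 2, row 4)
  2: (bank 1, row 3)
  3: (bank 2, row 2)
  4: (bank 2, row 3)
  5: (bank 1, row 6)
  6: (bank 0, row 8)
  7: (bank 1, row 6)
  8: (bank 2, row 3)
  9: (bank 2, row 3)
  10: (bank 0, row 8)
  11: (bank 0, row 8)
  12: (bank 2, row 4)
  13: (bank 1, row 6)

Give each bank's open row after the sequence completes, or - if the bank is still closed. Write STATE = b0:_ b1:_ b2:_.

step 0: bank0 1->1 [HIT]
step 1: bank2 4->4 [HIT]
step 2: bank1 None->3 [EMPTY]
step 3: bank2 4->2 [CONFLICT]
step 4: bank2 2->3 [CONFLICT]
step 5: bank1 3->6 [CONFLICT]
step 6: bank0 1->8 [CONFLICT]
step 7: bank1 6->6 [HIT]
step 8: bank2 3->3 [HIT]
step 9: bank2 3->3 [HIT]
step 10: bank0 8->8 [HIT]
step 11: bank0 8->8 [HIT]
step 12: bank2 3->4 [CONFLICT]
step 13: bank1 6->6 [HIT]

STATE = b0:8 b1:6 b2:4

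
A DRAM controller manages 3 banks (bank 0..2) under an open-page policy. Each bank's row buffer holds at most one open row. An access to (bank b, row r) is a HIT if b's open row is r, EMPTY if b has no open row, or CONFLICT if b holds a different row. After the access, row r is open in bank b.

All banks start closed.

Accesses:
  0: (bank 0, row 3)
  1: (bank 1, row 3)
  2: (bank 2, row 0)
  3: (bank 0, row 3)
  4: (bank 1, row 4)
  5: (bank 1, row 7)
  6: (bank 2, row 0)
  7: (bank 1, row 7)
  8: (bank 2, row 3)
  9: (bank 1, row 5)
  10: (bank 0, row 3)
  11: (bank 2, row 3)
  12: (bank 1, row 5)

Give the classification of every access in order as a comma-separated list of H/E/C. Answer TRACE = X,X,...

TRACE = E,E,E,H,C,C,H,H,C,C,H,H,H

#0 (0,3) E
#1 (1,3) E
#2 (2,0) E
#3 (0,3) H  (was 3)
#4 (1,4) C  (was 3)
#5 (1,7) C  (was 4)
#6 (2,0) H  (was 0)
#7 (1,7) H  (was 7)
#8 (2,3) C  (was 0)
#9 (1,5) C  (was 7)
#10 (0,3) H  (was 3)
#11 (2,3) H  (was 3)
#12 (1,5) H  (was 5)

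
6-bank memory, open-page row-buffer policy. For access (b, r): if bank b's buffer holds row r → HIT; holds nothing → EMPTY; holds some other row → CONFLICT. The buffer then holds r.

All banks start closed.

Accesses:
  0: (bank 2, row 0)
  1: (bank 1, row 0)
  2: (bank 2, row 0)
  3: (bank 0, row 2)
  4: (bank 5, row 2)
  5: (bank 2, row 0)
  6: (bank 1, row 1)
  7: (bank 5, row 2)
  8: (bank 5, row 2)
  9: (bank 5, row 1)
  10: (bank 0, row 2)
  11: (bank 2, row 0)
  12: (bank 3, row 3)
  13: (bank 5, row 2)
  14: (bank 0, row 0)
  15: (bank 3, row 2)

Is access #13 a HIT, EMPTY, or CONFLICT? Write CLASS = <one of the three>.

#0 (2,0) E
#1 (1,0) E
#2 (2,0) H  (was 0)
#3 (0,2) E
#4 (5,2) E
#5 (2,0) H  (was 0)
#6 (1,1) C  (was 0)
#7 (5,2) H  (was 2)
#8 (5,2) H  (was 2)
#9 (5,1) C  (was 2)
#10 (0,2) H  (was 2)
#11 (2,0) H  (was 0)
#12 (3,3) E
#13 (5,2) C  (was 1)
#14 (0,0) C  (was 2)
#15 (3,2) C  (was 3)

CLASS = CONFLICT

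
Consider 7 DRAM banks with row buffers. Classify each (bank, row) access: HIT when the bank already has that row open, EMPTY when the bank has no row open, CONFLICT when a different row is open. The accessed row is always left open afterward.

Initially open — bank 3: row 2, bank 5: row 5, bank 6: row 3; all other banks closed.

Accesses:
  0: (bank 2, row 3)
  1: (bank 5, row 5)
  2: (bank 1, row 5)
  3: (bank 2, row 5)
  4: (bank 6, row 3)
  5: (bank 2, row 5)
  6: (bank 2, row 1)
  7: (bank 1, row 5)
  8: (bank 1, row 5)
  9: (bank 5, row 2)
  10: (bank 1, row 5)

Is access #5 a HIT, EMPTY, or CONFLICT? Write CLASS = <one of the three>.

0: bank 2 row 3 — prev None → EMPTY
1: bank 5 row 5 — prev 5 → HIT
2: bank 1 row 5 — prev None → EMPTY
3: bank 2 row 5 — prev 3 → CONFLICT
4: bank 6 row 3 — prev 3 → HIT
5: bank 2 row 5 — prev 5 → HIT
6: bank 2 row 1 — prev 5 → CONFLICT
7: bank 1 row 5 — prev 5 → HIT
8: bank 1 row 5 — prev 5 → HIT
9: bank 5 row 2 — prev 5 → CONFLICT
10: bank 1 row 5 — prev 5 → HIT

CLASS = HIT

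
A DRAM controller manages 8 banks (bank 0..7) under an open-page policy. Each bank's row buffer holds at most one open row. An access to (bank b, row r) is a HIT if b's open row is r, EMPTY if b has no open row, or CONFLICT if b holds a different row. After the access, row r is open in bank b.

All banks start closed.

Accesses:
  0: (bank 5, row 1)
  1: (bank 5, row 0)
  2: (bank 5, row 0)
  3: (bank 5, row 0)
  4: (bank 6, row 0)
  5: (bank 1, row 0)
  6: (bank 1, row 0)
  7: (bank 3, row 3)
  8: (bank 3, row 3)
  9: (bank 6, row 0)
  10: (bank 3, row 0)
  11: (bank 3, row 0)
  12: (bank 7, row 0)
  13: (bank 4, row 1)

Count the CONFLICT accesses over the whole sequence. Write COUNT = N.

COUNT = 2

  [0] b5 r1: no row ⇒ E
  [1] b5 r0: had r1 ⇒ C
  [2] b5 r0: had r0 ⇒ H
  [3] b5 r0: had r0 ⇒ H
  [4] b6 r0: no row ⇒ E
  [5] b1 r0: no row ⇒ E
  [6] b1 r0: had r0 ⇒ H
  [7] b3 r3: no row ⇒ E
  [8] b3 r3: had r3 ⇒ H
  [9] b6 r0: had r0 ⇒ H
  [10] b3 r0: had r3 ⇒ C
  [11] b3 r0: had r0 ⇒ H
  [12] b7 r0: no row ⇒ E
  [13] b4 r1: no row ⇒ E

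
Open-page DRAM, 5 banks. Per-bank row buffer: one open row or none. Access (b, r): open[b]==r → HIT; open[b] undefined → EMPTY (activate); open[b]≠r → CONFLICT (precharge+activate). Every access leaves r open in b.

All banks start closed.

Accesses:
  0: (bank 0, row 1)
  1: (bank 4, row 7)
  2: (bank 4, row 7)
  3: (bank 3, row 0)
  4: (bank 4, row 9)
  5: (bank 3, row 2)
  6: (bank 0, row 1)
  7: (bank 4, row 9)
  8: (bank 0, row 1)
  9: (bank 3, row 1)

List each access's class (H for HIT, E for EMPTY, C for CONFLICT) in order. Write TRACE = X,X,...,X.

#0 (0,1) E
#1 (4,7) E
#2 (4,7) H  (was 7)
#3 (3,0) E
#4 (4,9) C  (was 7)
#5 (3,2) C  (was 0)
#6 (0,1) H  (was 1)
#7 (4,9) H  (was 9)
#8 (0,1) H  (was 1)
#9 (3,1) C  (was 2)

TRACE = E,E,H,E,C,C,H,H,H,C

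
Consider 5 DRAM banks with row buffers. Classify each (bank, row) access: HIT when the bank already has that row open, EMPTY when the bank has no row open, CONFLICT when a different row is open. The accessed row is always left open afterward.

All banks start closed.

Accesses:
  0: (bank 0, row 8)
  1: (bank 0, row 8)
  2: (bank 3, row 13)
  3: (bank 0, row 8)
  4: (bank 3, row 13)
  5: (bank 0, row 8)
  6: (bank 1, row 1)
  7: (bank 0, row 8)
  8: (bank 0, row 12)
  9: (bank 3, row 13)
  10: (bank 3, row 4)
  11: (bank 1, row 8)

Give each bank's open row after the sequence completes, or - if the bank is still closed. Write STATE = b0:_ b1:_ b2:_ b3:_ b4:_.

  [0] b0 r8: no row ⇒ E
  [1] b0 r8: had r8 ⇒ H
  [2] b3 r13: no row ⇒ E
  [3] b0 r8: had r8 ⇒ H
  [4] b3 r13: had r13 ⇒ H
  [5] b0 r8: had r8 ⇒ H
  [6] b1 r1: no row ⇒ E
  [7] b0 r8: had r8 ⇒ H
  [8] b0 r12: had r8 ⇒ C
  [9] b3 r13: had r13 ⇒ H
  [10] b3 r4: had r13 ⇒ C
  [11] b1 r8: had r1 ⇒ C

STATE = b0:12 b1:8 b2:- b3:4 b4:-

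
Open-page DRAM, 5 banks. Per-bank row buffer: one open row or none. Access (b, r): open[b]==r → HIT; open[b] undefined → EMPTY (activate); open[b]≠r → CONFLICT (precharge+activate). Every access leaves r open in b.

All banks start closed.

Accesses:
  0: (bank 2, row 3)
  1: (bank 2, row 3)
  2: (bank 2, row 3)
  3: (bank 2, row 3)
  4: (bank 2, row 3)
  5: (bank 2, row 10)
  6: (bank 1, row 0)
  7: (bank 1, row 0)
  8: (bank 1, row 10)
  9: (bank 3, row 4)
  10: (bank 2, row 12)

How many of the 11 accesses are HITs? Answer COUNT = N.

COUNT = 5

0: bank 2 row 3 — prev None → EMPTY
1: bank 2 row 3 — prev 3 → HIT
2: bank 2 row 3 — prev 3 → HIT
3: bank 2 row 3 — prev 3 → HIT
4: bank 2 row 3 — prev 3 → HIT
5: bank 2 row 10 — prev 3 → CONFLICT
6: bank 1 row 0 — prev None → EMPTY
7: bank 1 row 0 — prev 0 → HIT
8: bank 1 row 10 — prev 0 → CONFLICT
9: bank 3 row 4 — prev None → EMPTY
10: bank 2 row 12 — prev 10 → CONFLICT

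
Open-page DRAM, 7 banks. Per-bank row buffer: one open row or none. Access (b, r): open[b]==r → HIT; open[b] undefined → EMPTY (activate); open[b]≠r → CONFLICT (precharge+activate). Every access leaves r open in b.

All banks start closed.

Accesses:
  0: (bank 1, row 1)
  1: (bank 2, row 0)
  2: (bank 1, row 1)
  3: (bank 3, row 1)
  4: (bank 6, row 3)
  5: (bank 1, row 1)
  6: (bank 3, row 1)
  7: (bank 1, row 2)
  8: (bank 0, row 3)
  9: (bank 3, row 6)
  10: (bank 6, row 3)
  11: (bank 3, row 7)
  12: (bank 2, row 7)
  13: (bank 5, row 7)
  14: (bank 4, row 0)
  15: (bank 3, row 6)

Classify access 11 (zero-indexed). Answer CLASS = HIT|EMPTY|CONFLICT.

  [0] b1 r1: no row ⇒ E
  [1] b2 r0: no row ⇒ E
  [2] b1 r1: had r1 ⇒ H
  [3] b3 r1: no row ⇒ E
  [4] b6 r3: no row ⇒ E
  [5] b1 r1: had r1 ⇒ H
  [6] b3 r1: had r1 ⇒ H
  [7] b1 r2: had r1 ⇒ C
  [8] b0 r3: no row ⇒ E
  [9] b3 r6: had r1 ⇒ C
  [10] b6 r3: had r3 ⇒ H
  [11] b3 r7: had r6 ⇒ C
  [12] b2 r7: had r0 ⇒ C
  [13] b5 r7: no row ⇒ E
  [14] b4 r0: no row ⇒ E
  [15] b3 r6: had r7 ⇒ C

CLASS = CONFLICT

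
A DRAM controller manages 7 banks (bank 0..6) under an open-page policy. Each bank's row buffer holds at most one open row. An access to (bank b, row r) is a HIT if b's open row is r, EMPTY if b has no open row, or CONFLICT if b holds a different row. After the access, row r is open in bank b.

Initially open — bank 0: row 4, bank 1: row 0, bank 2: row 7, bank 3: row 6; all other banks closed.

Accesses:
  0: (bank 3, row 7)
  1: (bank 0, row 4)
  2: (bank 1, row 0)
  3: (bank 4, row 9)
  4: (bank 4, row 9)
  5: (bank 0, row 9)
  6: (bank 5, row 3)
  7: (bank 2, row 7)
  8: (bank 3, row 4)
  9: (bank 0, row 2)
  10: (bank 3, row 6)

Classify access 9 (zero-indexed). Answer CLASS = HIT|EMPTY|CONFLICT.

0: bank 3 row 7 — prev 6 → CONFLICT
1: bank 0 row 4 — prev 4 → HIT
2: bank 1 row 0 — prev 0 → HIT
3: bank 4 row 9 — prev None → EMPTY
4: bank 4 row 9 — prev 9 → HIT
5: bank 0 row 9 — prev 4 → CONFLICT
6: bank 5 row 3 — prev None → EMPTY
7: bank 2 row 7 — prev 7 → HIT
8: bank 3 row 4 — prev 7 → CONFLICT
9: bank 0 row 2 — prev 9 → CONFLICT
10: bank 3 row 6 — prev 4 → CONFLICT

CLASS = CONFLICT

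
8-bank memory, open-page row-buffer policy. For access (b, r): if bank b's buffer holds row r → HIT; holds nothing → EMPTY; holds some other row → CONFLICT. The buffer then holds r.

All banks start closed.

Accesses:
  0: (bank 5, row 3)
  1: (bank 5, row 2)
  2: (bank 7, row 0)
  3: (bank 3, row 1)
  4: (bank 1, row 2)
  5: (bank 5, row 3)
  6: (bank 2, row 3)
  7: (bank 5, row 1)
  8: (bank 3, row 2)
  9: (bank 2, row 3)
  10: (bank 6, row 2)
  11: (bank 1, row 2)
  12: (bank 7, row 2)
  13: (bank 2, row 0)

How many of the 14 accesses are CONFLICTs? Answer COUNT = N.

COUNT = 6

#0 (5,3) E
#1 (5,2) C  (was 3)
#2 (7,0) E
#3 (3,1) E
#4 (1,2) E
#5 (5,3) C  (was 2)
#6 (2,3) E
#7 (5,1) C  (was 3)
#8 (3,2) C  (was 1)
#9 (2,3) H  (was 3)
#10 (6,2) E
#11 (1,2) H  (was 2)
#12 (7,2) C  (was 0)
#13 (2,0) C  (was 3)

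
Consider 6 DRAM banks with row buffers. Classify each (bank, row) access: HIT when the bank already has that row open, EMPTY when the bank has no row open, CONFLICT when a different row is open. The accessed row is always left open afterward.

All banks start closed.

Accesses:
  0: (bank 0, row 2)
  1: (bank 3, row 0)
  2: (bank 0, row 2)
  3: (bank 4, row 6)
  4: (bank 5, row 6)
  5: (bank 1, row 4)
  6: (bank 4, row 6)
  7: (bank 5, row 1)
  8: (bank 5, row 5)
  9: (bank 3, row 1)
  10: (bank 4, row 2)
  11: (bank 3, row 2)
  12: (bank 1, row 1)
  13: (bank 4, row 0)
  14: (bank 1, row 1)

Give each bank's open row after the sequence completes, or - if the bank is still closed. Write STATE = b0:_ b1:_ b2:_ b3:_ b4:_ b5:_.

STATE = b0:2 b1:1 b2:- b3:2 b4:0 b5:5

#0 (0,2) E
#1 (3,0) E
#2 (0,2) H  (was 2)
#3 (4,6) E
#4 (5,6) E
#5 (1,4) E
#6 (4,6) H  (was 6)
#7 (5,1) C  (was 6)
#8 (5,5) C  (was 1)
#9 (3,1) C  (was 0)
#10 (4,2) C  (was 6)
#11 (3,2) C  (was 1)
#12 (1,1) C  (was 4)
#13 (4,0) C  (was 2)
#14 (1,1) H  (was 1)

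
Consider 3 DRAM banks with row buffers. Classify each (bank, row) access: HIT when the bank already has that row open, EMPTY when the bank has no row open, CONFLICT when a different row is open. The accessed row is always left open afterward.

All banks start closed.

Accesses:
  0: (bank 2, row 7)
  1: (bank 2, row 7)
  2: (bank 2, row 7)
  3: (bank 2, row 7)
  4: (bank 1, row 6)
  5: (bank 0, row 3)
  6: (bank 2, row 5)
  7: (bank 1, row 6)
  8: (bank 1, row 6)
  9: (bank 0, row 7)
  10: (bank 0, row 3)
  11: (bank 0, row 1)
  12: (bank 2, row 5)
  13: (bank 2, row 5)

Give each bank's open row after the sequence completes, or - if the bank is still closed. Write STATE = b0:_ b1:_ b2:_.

STATE = b0:1 b1:6 b2:5

  [0] b2 r7: no row ⇒ E
  [1] b2 r7: had r7 ⇒ H
  [2] b2 r7: had r7 ⇒ H
  [3] b2 r7: had r7 ⇒ H
  [4] b1 r6: no row ⇒ E
  [5] b0 r3: no row ⇒ E
  [6] b2 r5: had r7 ⇒ C
  [7] b1 r6: had r6 ⇒ H
  [8] b1 r6: had r6 ⇒ H
  [9] b0 r7: had r3 ⇒ C
  [10] b0 r3: had r7 ⇒ C
  [11] b0 r1: had r3 ⇒ C
  [12] b2 r5: had r5 ⇒ H
  [13] b2 r5: had r5 ⇒ H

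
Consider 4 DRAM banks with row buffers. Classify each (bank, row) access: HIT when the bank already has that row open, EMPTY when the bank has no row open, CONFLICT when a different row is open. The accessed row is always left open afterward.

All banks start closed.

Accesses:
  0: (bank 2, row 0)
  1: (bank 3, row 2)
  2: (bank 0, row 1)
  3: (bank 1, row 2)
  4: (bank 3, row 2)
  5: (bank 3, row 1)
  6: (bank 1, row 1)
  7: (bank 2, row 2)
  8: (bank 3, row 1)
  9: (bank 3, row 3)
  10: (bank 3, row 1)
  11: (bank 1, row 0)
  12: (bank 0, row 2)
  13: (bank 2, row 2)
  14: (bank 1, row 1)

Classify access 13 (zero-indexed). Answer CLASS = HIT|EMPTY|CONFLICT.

step 0: bank2 None->0 [EMPTY]
step 1: bank3 None->2 [EMPTY]
step 2: bank0 None->1 [EMPTY]
step 3: bank1 None->2 [EMPTY]
step 4: bank3 2->2 [HIT]
step 5: bank3 2->1 [CONFLICT]
step 6: bank1 2->1 [CONFLICT]
step 7: bank2 0->2 [CONFLICT]
step 8: bank3 1->1 [HIT]
step 9: bank3 1->3 [CONFLICT]
step 10: bank3 3->1 [CONFLICT]
step 11: bank1 1->0 [CONFLICT]
step 12: bank0 1->2 [CONFLICT]
step 13: bank2 2->2 [HIT]
step 14: bank1 0->1 [CONFLICT]

CLASS = HIT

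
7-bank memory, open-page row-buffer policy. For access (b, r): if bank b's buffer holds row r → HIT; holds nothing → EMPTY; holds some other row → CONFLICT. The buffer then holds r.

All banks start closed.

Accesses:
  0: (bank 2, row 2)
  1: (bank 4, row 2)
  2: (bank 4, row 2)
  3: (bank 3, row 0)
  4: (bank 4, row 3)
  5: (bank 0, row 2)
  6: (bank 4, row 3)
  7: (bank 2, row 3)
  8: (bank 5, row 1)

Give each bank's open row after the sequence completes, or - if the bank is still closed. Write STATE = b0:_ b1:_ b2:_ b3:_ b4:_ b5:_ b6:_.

0: bank 2 row 2 — prev None → EMPTY
1: bank 4 row 2 — prev None → EMPTY
2: bank 4 row 2 — prev 2 → HIT
3: bank 3 row 0 — prev None → EMPTY
4: bank 4 row 3 — prev 2 → CONFLICT
5: bank 0 row 2 — prev None → EMPTY
6: bank 4 row 3 — prev 3 → HIT
7: bank 2 row 3 — prev 2 → CONFLICT
8: bank 5 row 1 — prev None → EMPTY

STATE = b0:2 b1:- b2:3 b3:0 b4:3 b5:1 b6:-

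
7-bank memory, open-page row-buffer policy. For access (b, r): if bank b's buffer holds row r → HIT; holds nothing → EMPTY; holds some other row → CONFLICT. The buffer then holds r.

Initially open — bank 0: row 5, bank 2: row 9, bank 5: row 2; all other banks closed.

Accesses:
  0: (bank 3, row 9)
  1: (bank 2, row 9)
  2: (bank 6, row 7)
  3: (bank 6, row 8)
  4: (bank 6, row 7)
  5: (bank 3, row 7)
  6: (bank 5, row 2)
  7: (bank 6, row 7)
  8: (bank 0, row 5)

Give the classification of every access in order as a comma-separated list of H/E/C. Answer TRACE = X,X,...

  [0] b3 r9: no row ⇒ E
  [1] b2 r9: had r9 ⇒ H
  [2] b6 r7: no row ⇒ E
  [3] b6 r8: had r7 ⇒ C
  [4] b6 r7: had r8 ⇒ C
  [5] b3 r7: had r9 ⇒ C
  [6] b5 r2: had r2 ⇒ H
  [7] b6 r7: had r7 ⇒ H
  [8] b0 r5: had r5 ⇒ H

TRACE = E,H,E,C,C,C,H,H,H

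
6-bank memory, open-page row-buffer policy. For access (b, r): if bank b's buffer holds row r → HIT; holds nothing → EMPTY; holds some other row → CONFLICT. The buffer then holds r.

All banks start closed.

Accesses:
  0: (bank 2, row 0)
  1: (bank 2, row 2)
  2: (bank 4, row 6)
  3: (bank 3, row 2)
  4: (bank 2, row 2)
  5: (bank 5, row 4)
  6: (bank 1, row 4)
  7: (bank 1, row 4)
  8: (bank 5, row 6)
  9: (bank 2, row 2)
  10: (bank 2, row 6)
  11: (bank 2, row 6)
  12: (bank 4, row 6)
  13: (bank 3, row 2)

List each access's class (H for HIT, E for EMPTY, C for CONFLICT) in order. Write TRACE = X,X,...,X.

  [0] b2 r0: no row ⇒ E
  [1] b2 r2: had r0 ⇒ C
  [2] b4 r6: no row ⇒ E
  [3] b3 r2: no row ⇒ E
  [4] b2 r2: had r2 ⇒ H
  [5] b5 r4: no row ⇒ E
  [6] b1 r4: no row ⇒ E
  [7] b1 r4: had r4 ⇒ H
  [8] b5 r6: had r4 ⇒ C
  [9] b2 r2: had r2 ⇒ H
  [10] b2 r6: had r2 ⇒ C
  [11] b2 r6: had r6 ⇒ H
  [12] b4 r6: had r6 ⇒ H
  [13] b3 r2: had r2 ⇒ H

TRACE = E,C,E,E,H,E,E,H,C,H,C,H,H,H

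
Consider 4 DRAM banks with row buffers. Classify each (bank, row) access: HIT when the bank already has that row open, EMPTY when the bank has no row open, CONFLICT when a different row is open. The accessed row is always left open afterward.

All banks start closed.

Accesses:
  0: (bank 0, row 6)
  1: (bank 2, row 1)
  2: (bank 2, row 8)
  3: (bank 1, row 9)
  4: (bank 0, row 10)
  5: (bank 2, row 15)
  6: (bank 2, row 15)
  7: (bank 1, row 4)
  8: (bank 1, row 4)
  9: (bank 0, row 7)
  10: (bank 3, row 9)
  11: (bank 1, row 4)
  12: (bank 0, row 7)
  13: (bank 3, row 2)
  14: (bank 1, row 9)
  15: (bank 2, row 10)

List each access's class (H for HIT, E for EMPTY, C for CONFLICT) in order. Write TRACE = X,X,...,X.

0: bank 0 row 6 — prev None → EMPTY
1: bank 2 row 1 — prev None → EMPTY
2: bank 2 row 8 — prev 1 → CONFLICT
3: bank 1 row 9 — prev None → EMPTY
4: bank 0 row 10 — prev 6 → CONFLICT
5: bank 2 row 15 — prev 8 → CONFLICT
6: bank 2 row 15 — prev 15 → HIT
7: bank 1 row 4 — prev 9 → CONFLICT
8: bank 1 row 4 — prev 4 → HIT
9: bank 0 row 7 — prev 10 → CONFLICT
10: bank 3 row 9 — prev None → EMPTY
11: bank 1 row 4 — prev 4 → HIT
12: bank 0 row 7 — prev 7 → HIT
13: bank 3 row 2 — prev 9 → CONFLICT
14: bank 1 row 9 — prev 4 → CONFLICT
15: bank 2 row 10 — prev 15 → CONFLICT

TRACE = E,E,C,E,C,C,H,C,H,C,E,H,H,C,C,C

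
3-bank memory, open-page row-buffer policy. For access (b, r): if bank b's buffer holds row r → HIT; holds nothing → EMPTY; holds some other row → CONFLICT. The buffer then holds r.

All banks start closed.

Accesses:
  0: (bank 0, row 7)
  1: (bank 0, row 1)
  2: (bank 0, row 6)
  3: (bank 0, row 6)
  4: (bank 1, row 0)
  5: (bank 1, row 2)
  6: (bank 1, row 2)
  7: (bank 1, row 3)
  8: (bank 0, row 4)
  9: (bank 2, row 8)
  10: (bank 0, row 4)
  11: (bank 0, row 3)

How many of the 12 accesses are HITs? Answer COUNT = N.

  [0] b0 r7: no row ⇒ E
  [1] b0 r1: had r7 ⇒ C
  [2] b0 r6: had r1 ⇒ C
  [3] b0 r6: had r6 ⇒ H
  [4] b1 r0: no row ⇒ E
  [5] b1 r2: had r0 ⇒ C
  [6] b1 r2: had r2 ⇒ H
  [7] b1 r3: had r2 ⇒ C
  [8] b0 r4: had r6 ⇒ C
  [9] b2 r8: no row ⇒ E
  [10] b0 r4: had r4 ⇒ H
  [11] b0 r3: had r4 ⇒ C

COUNT = 3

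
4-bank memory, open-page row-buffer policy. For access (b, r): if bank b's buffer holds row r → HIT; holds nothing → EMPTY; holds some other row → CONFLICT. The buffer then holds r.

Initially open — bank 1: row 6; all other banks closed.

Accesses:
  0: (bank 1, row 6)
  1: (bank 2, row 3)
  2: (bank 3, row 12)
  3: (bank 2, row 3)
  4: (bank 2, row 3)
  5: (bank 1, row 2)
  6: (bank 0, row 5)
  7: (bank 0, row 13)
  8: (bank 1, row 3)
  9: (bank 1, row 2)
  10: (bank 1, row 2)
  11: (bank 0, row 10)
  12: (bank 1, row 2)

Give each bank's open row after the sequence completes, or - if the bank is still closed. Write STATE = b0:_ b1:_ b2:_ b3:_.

0: bank 1 row 6 — prev 6 → HIT
1: bank 2 row 3 — prev None → EMPTY
2: bank 3 row 12 — prev None → EMPTY
3: bank 2 row 3 — prev 3 → HIT
4: bank 2 row 3 — prev 3 → HIT
5: bank 1 row 2 — prev 6 → CONFLICT
6: bank 0 row 5 — prev None → EMPTY
7: bank 0 row 13 — prev 5 → CONFLICT
8: bank 1 row 3 — prev 2 → CONFLICT
9: bank 1 row 2 — prev 3 → CONFLICT
10: bank 1 row 2 — prev 2 → HIT
11: bank 0 row 10 — prev 13 → CONFLICT
12: bank 1 row 2 — prev 2 → HIT

STATE = b0:10 b1:2 b2:3 b3:12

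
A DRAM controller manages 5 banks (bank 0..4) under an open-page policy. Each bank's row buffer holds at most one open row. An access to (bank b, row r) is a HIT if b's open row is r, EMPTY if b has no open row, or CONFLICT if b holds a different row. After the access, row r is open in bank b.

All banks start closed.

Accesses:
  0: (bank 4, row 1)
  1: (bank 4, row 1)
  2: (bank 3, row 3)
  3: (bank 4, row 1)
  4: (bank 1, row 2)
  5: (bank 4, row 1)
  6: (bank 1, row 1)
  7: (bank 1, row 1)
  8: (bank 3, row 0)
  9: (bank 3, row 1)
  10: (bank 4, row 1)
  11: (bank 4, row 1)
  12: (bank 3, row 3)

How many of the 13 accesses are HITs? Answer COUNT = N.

COUNT = 6

0: bank 4 row 1 — prev None → EMPTY
1: bank 4 row 1 — prev 1 → HIT
2: bank 3 row 3 — prev None → EMPTY
3: bank 4 row 1 — prev 1 → HIT
4: bank 1 row 2 — prev None → EMPTY
5: bank 4 row 1 — prev 1 → HIT
6: bank 1 row 1 — prev 2 → CONFLICT
7: bank 1 row 1 — prev 1 → HIT
8: bank 3 row 0 — prev 3 → CONFLICT
9: bank 3 row 1 — prev 0 → CONFLICT
10: bank 4 row 1 — prev 1 → HIT
11: bank 4 row 1 — prev 1 → HIT
12: bank 3 row 3 — prev 1 → CONFLICT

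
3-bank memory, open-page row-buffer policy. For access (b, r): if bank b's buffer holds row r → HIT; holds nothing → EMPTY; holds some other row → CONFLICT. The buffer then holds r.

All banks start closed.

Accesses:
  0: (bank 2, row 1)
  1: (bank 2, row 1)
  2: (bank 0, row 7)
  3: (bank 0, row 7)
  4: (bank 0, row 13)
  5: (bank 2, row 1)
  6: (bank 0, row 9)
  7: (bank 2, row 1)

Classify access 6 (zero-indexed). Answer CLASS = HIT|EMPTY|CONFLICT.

CLASS = CONFLICT

0: bank 2 row 1 — prev None → EMPTY
1: bank 2 row 1 — prev 1 → HIT
2: bank 0 row 7 — prev None → EMPTY
3: bank 0 row 7 — prev 7 → HIT
4: bank 0 row 13 — prev 7 → CONFLICT
5: bank 2 row 1 — prev 1 → HIT
6: bank 0 row 9 — prev 13 → CONFLICT
7: bank 2 row 1 — prev 1 → HIT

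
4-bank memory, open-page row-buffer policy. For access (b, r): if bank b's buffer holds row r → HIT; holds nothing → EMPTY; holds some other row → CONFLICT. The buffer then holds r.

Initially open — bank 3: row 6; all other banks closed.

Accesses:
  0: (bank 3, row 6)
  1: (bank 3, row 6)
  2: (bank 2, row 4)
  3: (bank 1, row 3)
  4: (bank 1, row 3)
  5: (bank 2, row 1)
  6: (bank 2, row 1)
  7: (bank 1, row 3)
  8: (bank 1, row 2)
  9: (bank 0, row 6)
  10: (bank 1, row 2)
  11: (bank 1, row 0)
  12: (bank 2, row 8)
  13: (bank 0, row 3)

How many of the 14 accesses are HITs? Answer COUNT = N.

step 0: bank3 6->6 [HIT]
step 1: bank3 6->6 [HIT]
step 2: bank2 None->4 [EMPTY]
step 3: bank1 None->3 [EMPTY]
step 4: bank1 3->3 [HIT]
step 5: bank2 4->1 [CONFLICT]
step 6: bank2 1->1 [HIT]
step 7: bank1 3->3 [HIT]
step 8: bank1 3->2 [CONFLICT]
step 9: bank0 None->6 [EMPTY]
step 10: bank1 2->2 [HIT]
step 11: bank1 2->0 [CONFLICT]
step 12: bank2 1->8 [CONFLICT]
step 13: bank0 6->3 [CONFLICT]

COUNT = 6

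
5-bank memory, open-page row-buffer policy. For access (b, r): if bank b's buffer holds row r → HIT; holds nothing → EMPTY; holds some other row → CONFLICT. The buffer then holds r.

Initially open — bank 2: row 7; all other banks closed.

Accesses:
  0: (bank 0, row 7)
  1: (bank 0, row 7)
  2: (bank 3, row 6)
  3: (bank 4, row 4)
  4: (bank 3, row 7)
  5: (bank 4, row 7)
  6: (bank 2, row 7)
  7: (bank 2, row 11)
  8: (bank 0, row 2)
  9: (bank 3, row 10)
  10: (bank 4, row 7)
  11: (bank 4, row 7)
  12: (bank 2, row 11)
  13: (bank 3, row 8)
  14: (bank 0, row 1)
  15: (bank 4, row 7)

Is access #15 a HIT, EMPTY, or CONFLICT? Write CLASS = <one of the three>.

  [0] b0 r7: no row ⇒ E
  [1] b0 r7: had r7 ⇒ H
  [2] b3 r6: no row ⇒ E
  [3] b4 r4: no row ⇒ E
  [4] b3 r7: had r6 ⇒ C
  [5] b4 r7: had r4 ⇒ C
  [6] b2 r7: had r7 ⇒ H
  [7] b2 r11: had r7 ⇒ C
  [8] b0 r2: had r7 ⇒ C
  [9] b3 r10: had r7 ⇒ C
  [10] b4 r7: had r7 ⇒ H
  [11] b4 r7: had r7 ⇒ H
  [12] b2 r11: had r11 ⇒ H
  [13] b3 r8: had r10 ⇒ C
  [14] b0 r1: had r2 ⇒ C
  [15] b4 r7: had r7 ⇒ H

CLASS = HIT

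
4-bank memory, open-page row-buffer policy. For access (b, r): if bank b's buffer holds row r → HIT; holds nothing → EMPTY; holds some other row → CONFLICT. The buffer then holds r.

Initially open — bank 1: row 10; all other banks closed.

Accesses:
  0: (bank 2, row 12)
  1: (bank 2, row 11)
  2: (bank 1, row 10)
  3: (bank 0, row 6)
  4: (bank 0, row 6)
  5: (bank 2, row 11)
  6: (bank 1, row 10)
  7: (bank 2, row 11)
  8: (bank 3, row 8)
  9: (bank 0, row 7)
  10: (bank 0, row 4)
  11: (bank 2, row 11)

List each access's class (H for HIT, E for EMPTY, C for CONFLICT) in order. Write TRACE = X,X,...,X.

TRACE = E,C,H,E,H,H,H,H,E,C,C,H

#0 (2,12) E
#1 (2,11) C  (was 12)
#2 (1,10) H  (was 10)
#3 (0,6) E
#4 (0,6) H  (was 6)
#5 (2,11) H  (was 11)
#6 (1,10) H  (was 10)
#7 (2,11) H  (was 11)
#8 (3,8) E
#9 (0,7) C  (was 6)
#10 (0,4) C  (was 7)
#11 (2,11) H  (was 11)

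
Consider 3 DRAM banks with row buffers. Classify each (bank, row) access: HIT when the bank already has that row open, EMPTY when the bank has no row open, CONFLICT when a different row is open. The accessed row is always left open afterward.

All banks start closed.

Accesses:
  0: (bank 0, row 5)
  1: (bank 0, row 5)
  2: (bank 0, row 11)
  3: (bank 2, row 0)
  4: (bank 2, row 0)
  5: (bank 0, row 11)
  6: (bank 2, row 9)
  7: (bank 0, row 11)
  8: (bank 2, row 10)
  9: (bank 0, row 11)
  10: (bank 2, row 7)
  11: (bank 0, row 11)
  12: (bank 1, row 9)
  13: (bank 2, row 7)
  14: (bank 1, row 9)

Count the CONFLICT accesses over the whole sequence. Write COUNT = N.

COUNT = 4

#0 (0,5) E
#1 (0,5) H  (was 5)
#2 (0,11) C  (was 5)
#3 (2,0) E
#4 (2,0) H  (was 0)
#5 (0,11) H  (was 11)
#6 (2,9) C  (was 0)
#7 (0,11) H  (was 11)
#8 (2,10) C  (was 9)
#9 (0,11) H  (was 11)
#10 (2,7) C  (was 10)
#11 (0,11) H  (was 11)
#12 (1,9) E
#13 (2,7) H  (was 7)
#14 (1,9) H  (was 9)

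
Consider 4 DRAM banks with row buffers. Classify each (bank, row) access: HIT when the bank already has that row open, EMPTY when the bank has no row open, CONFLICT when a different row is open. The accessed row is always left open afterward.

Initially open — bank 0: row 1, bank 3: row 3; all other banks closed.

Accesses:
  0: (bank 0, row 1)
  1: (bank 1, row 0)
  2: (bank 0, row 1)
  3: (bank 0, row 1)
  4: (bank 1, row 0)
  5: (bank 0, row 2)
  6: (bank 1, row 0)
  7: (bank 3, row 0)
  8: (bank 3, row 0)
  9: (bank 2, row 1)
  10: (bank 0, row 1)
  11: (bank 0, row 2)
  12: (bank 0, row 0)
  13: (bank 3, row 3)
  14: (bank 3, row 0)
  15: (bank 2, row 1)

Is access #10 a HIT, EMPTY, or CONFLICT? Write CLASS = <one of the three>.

  [0] b0 r1: had r1 ⇒ H
  [1] b1 r0: no row ⇒ E
  [2] b0 r1: had r1 ⇒ H
  [3] b0 r1: had r1 ⇒ H
  [4] b1 r0: had r0 ⇒ H
  [5] b0 r2: had r1 ⇒ C
  [6] b1 r0: had r0 ⇒ H
  [7] b3 r0: had r3 ⇒ C
  [8] b3 r0: had r0 ⇒ H
  [9] b2 r1: no row ⇒ E
  [10] b0 r1: had r2 ⇒ C
  [11] b0 r2: had r1 ⇒ C
  [12] b0 r0: had r2 ⇒ C
  [13] b3 r3: had r0 ⇒ C
  [14] b3 r0: had r3 ⇒ C
  [15] b2 r1: had r1 ⇒ H

CLASS = CONFLICT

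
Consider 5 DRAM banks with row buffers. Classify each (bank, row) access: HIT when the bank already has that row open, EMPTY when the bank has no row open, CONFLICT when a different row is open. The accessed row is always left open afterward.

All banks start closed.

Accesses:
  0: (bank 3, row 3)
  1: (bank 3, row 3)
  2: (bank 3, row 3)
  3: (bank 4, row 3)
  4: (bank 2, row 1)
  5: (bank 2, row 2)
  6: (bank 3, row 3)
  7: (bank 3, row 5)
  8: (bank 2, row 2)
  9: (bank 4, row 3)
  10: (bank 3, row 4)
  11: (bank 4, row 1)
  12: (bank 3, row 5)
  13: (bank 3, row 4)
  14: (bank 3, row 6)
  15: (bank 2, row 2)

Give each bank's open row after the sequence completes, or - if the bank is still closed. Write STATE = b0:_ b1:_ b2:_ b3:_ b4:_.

#0 (3,3) E
#1 (3,3) H  (was 3)
#2 (3,3) H  (was 3)
#3 (4,3) E
#4 (2,1) E
#5 (2,2) C  (was 1)
#6 (3,3) H  (was 3)
#7 (3,5) C  (was 3)
#8 (2,2) H  (was 2)
#9 (4,3) H  (was 3)
#10 (3,4) C  (was 5)
#11 (4,1) C  (was 3)
#12 (3,5) C  (was 4)
#13 (3,4) C  (was 5)
#14 (3,6) C  (was 4)
#15 (2,2) H  (was 2)

STATE = b0:- b1:- b2:2 b3:6 b4:1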